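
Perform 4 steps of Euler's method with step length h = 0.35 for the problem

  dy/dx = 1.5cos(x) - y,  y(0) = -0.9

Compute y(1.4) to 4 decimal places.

Euler: y_{n+1} = y_n + h·f(x_n, y_n).
x=0.000000, y=-0.900000: f=2.400000 → y ← -0.900000 + 0.35·2.400000 = -0.060000
x=0.350000, y=-0.060000: f=1.469059 → y ← -0.060000 + 0.35·1.469059 = 0.454171
x=0.700000, y=0.454171: f=0.693093 → y ← 0.454171 + 0.35·0.693093 = 0.696753
x=1.050000, y=0.696753: f=0.049603 → y ← 0.696753 + 0.35·0.049603 = 0.714114
y(1.4) ≈ 0.7141

0.7141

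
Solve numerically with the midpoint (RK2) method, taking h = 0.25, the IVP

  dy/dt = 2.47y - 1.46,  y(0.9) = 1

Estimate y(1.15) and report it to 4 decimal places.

1.3305

Midpoint: k1 = f(t_n, y_n); k2 = f(t_n + h/2, y_n + (h/2)·k1); y_{n+1} = y_n + h·k2.
t=0.900000, y=1.000000:
  k1 = f(0.900000, 1.000000) = 1.010000
  k2 = f(1.025000, 1.126250) = 1.321837
  y ← 1.000000 + 0.25·1.321837 = 1.330459
y(1.15) ≈ 1.3305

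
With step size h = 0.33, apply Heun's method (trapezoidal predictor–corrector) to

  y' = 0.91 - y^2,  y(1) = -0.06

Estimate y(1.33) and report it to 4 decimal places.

0.2303

Heun: k1 = f(t_n, y_n); k2 = f(t_n + h, y_n + h·k1); y_{n+1} = y_n + (h/2)·(k1 + k2).
t=1.000000, y=-0.060000:
  k1 = f(1.000000, -0.060000) = 0.906400
  k2 = f(1.330000, 0.239112) = 0.852825
  y ← -0.060000 + (0.33/2)·(0.906400 + 0.852825) = 0.230272
y(1.33) ≈ 0.2303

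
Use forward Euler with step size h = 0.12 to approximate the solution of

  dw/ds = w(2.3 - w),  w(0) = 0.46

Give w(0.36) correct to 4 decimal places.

0.8108

Euler: w_{n+1} = w_n + h·f(s_n, w_n).
s=0.000000, w=0.460000: f=0.846400 → w ← 0.460000 + 0.12·0.846400 = 0.561568
s=0.120000, w=0.561568: f=0.976248 → w ← 0.561568 + 0.12·0.976248 = 0.678718
s=0.240000, w=0.678718: f=1.100393 → w ← 0.678718 + 0.12·1.100393 = 0.810765
w(0.36) ≈ 0.8108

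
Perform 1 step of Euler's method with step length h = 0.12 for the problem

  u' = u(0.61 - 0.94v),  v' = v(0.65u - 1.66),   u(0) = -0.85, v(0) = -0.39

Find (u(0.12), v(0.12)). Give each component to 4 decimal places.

Euler on (u,v): u_{n+1} = u_n + h·u', v_{n+1} = v_n + h·v'.
0.000000: (-0.850000, -0.390000); f=(-0.830110, 0.862875) → (-0.949613, -0.286455)
(u(0.12), v(0.12)) ≈ (-0.9496, -0.2865)

-0.9496, -0.2865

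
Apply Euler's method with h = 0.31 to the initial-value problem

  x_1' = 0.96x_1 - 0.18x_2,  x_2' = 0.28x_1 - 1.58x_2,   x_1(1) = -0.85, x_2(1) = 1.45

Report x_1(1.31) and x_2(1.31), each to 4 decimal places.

-1.1839, 0.6660

Euler on (x_1,x_2): x_1_{n+1} = x_1_n + h·x_1', x_2_{n+1} = x_2_n + h·x_2'.
1.000000: (-0.850000, 1.450000); f=(-1.077000, -2.529000) → (-1.183870, 0.666010)
(x_1(1.31), x_2(1.31)) ≈ (-1.1839, 0.6660)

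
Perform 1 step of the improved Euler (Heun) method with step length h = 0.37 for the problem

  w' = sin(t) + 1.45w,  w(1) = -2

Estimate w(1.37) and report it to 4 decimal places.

-2.9404

Heun: k1 = f(t_n, w_n); k2 = f(t_n + h, w_n + h·k1); w_{n+1} = w_n + (h/2)·(k1 + k2).
t=1.000000, w=-2.000000:
  k1 = f(1.000000, -2.000000) = -2.058529
  k2 = f(1.370000, -2.761656) = -3.024493
  w ← -2.000000 + (0.37/2)·(-2.058529 + (-3.024493)) = -2.940359
w(1.37) ≈ -2.9404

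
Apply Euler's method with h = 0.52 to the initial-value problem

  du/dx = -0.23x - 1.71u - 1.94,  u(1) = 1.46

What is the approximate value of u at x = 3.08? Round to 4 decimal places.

-1.4697

Euler: u_{n+1} = u_n + h·f(x_n, u_n).
x=1.000000, u=1.460000: f=-4.666600 → u ← 1.460000 + 0.52·(-4.666600) = -0.966632
x=1.520000, u=-0.966632: f=-0.636659 → u ← -0.966632 + 0.52·(-0.636659) = -1.297695
x=2.040000, u=-1.297695: f=-0.190142 → u ← -1.297695 + 0.52·(-0.190142) = -1.396569
x=2.560000, u=-1.396569: f=-0.140668 → u ← -1.396569 + 0.52·(-0.140668) = -1.469716
u(3.08) ≈ -1.4697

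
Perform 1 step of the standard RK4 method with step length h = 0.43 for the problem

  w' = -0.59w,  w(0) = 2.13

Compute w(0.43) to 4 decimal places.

RK4: k1 = f(x_n, w_n); k2 = f(x_n + h/2, w_n + (h/2)·k1); k3 = f(x_n + h/2, w_n + (h/2)·k2); k4 = f(x_n + h, w_n + h·k3); w_{n+1} = w_n + (h/6)·(k1 + 2k2 + 2k3 + k4).
x=0.000000, w=2.130000:
  k1 = f(0.000000, 2.130000) = -1.256700
  k2 = f(0.215000, 1.859809) = -1.097288
  k3 = f(0.215000, 1.894083) = -1.117509
  k4 = f(0.430000, 1.649471) = -0.973188
  w ← 2.130000 + (0.43/6)·(k1 + 2k2 + 2k3 + k4) = 1.652737
w(0.43) ≈ 1.6527

1.6527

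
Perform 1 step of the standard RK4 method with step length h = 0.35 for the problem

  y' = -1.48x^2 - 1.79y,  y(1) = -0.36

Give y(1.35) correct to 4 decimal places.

RK4: k1 = f(x_n, y_n); k2 = f(x_n + h/2, y_n + (h/2)·k1); k3 = f(x_n + h/2, y_n + (h/2)·k2); k4 = f(x_n + h, y_n + h·k3); y_{n+1} = y_n + (h/6)·(k1 + 2k2 + 2k3 + k4).
x=1.000000, y=-0.360000:
  k1 = f(1.000000, -0.360000) = -0.835600
  k2 = f(1.175000, -0.506230) = -1.137173
  k3 = f(1.175000, -0.559005) = -1.042705
  k4 = f(1.350000, -0.724947) = -1.399645
  y ← -0.360000 + (0.35/6)·(k1 + 2k2 + 2k3 + k4) = -0.744708
y(1.35) ≈ -0.7447

-0.7447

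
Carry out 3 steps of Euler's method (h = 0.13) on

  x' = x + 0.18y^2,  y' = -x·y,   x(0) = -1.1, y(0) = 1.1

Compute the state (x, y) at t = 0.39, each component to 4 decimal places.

-1.4596, 1.7086

Euler on (x,y): x_{n+1} = x_n + h·x', y_{n+1} = y_n + h·y'.
0.000000: (-1.100000, 1.100000); f=(-0.882200, 1.210000) → (-1.214686, 1.257300)
0.130000: (-1.214686, 1.257300); f=(-0.930141, 1.527225) → (-1.335604, 1.455839)
0.260000: (-1.335604, 1.455839); f=(-0.954100, 1.944425) → (-1.459637, 1.708614)
(x(0.39), y(0.39)) ≈ (-1.4596, 1.7086)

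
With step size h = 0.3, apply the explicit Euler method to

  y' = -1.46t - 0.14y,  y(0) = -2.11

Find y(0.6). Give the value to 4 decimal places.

-2.0679

Euler: y_{n+1} = y_n + h·f(t_n, y_n).
t=0.000000, y=-2.110000: f=0.295400 → y ← -2.110000 + 0.3·0.295400 = -2.021380
t=0.300000, y=-2.021380: f=-0.155007 → y ← -2.021380 + 0.3·(-0.155007) = -2.067882
y(0.6) ≈ -2.0679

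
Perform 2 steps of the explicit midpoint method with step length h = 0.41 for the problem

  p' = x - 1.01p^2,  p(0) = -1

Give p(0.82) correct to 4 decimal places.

Midpoint: k1 = f(x_n, p_n); k2 = f(x_n + h/2, p_n + (h/2)·k1); p_{n+1} = p_n + h·k2.
x=0.000000, p=-1.000000:
  k1 = f(0.000000, -1.000000) = -1.010000
  k2 = f(0.205000, -1.207050) = -1.266539
  p ← -1.000000 + 0.41·(-1.266539) = -1.519281
x=0.410000, p=-1.519281:
  k1 = f(0.410000, -1.519281) = -1.921297
  k2 = f(0.615000, -1.913147) = -3.081733
  p ← -1.519281 + 0.41·(-3.081733) = -2.782792
p(0.82) ≈ -2.7828

-2.7828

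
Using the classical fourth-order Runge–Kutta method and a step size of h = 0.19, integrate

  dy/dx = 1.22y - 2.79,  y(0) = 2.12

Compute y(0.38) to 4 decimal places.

RK4: k1 = f(x_n, y_n); k2 = f(x_n + h/2, y_n + (h/2)·k1); k3 = f(x_n + h/2, y_n + (h/2)·k2); k4 = f(x_n + h, y_n + h·k3); y_{n+1} = y_n + (h/6)·(k1 + 2k2 + 2k3 + k4).
x=0.000000, y=2.120000:
  k1 = f(0.000000, 2.120000) = -0.203600
  k2 = f(0.095000, 2.100658) = -0.227197
  k3 = f(0.095000, 2.098416) = -0.229932
  k4 = f(0.190000, 2.076313) = -0.256898
  y ← 2.120000 + (0.19/6)·(k1 + 2k2 + 2k3 + k4) = 2.076466
x=0.190000, y=2.076466:
  k1 = f(0.190000, 2.076466) = -0.256711
  k2 = f(0.285000, 2.052078) = -0.286464
  k3 = f(0.285000, 2.049252) = -0.289913
  k4 = f(0.380000, 2.021383) = -0.323913
  y ← 2.076466 + (0.19/6)·(k1 + 2k2 + 2k3 + k4) = 2.021576
y(0.38) ≈ 2.0216

2.0216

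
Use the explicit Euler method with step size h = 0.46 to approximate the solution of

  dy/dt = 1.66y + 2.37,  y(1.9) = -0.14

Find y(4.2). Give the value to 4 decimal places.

20.5417

Euler: y_{n+1} = y_n + h·f(t_n, y_n).
t=1.900000, y=-0.140000: f=2.137600 → y ← -0.140000 + 0.46·2.137600 = 0.843296
t=2.360000, y=0.843296: f=3.769871 → y ← 0.843296 + 0.46·3.769871 = 2.577437
t=2.820000, y=2.577437: f=6.648545 → y ← 2.577437 + 0.46·6.648545 = 5.635768
t=3.280000, y=5.635768: f=11.725374 → y ← 5.635768 + 0.46·11.725374 = 11.029440
t=3.740000, y=11.029440: f=20.678870 → y ← 11.029440 + 0.46·20.678870 = 20.541720
y(4.2) ≈ 20.5417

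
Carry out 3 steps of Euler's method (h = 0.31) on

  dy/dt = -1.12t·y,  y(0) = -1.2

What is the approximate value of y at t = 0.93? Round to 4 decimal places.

Euler: y_{n+1} = y_n + h·f(t_n, y_n).
t=0.000000, y=-1.200000: f=0.000000 → y ← -1.200000 + 0.31·0.000000 = -1.200000
t=0.310000, y=-1.200000: f=0.416640 → y ← -1.200000 + 0.31·0.416640 = -1.070842
t=0.620000, y=-1.070842: f=0.743592 → y ← -1.070842 + 0.31·0.743592 = -0.840328
y(0.93) ≈ -0.8403

-0.8403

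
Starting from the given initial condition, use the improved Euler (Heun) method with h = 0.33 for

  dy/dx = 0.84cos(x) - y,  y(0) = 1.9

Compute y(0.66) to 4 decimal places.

Heun: k1 = f(x_n, y_n); k2 = f(x_n + h, y_n + h·k1); y_{n+1} = y_n + (h/2)·(k1 + k2).
x=0.000000, y=1.900000:
  k1 = f(0.000000, 1.900000) = -1.060000
  k2 = f(0.330000, 1.550200) = -0.755524
  y ← 1.900000 + (0.33/2)·(-1.060000 + (-0.755524)) = 1.600438
x=0.330000, y=1.600438:
  k1 = f(0.330000, 1.600438) = -0.805763
  k2 = f(0.660000, 1.334537) = -0.670943
  y ← 1.600438 + (0.33/2)·(-0.805763 + (-0.670943)) = 1.356782
y(0.66) ≈ 1.3568

1.3568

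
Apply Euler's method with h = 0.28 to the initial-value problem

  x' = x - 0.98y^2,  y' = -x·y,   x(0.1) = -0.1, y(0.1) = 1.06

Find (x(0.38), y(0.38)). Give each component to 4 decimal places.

-0.4363, 1.0897

Euler on (x,y): x_{n+1} = x_n + h·x', y_{n+1} = y_n + h·y'.
0.100000: (-0.100000, 1.060000); f=(-1.201128, 0.106000) → (-0.436316, 1.089680)
(x(0.38), y(0.38)) ≈ (-0.4363, 1.0897)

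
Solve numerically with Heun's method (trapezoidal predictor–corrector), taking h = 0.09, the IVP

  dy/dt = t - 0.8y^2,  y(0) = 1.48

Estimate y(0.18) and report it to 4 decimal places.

Heun: k1 = f(t_n, y_n); k2 = f(t_n + h, y_n + h·k1); y_{n+1} = y_n + (h/2)·(k1 + k2).
t=0.000000, y=1.480000:
  k1 = f(0.000000, 1.480000) = -1.752320
  k2 = f(0.090000, 1.322291) = -1.308763
  y ← 1.480000 + (0.09/2)·(-1.752320 + (-1.308763)) = 1.342251
t=0.090000, y=1.342251:
  k1 = f(0.090000, 1.342251) = -1.351311
  k2 = f(0.180000, 1.220633) = -1.011956
  y ← 1.342251 + (0.09/2)·(-1.351311 + (-1.011956)) = 1.235904
y(0.18) ≈ 1.2359

1.2359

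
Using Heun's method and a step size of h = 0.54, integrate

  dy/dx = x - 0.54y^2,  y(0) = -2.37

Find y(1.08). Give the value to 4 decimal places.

-35.9449

Heun: k1 = f(x_n, y_n); k2 = f(x_n + h, y_n + h·k1); y_{n+1} = y_n + (h/2)·(k1 + k2).
x=0.000000, y=-2.370000:
  k1 = f(0.000000, -2.370000) = -3.033126
  k2 = f(0.540000, -4.007888) = -8.134110
  y ← -2.370000 + (0.54/2)·(-3.033126 + (-8.134110)) = -5.385154
x=0.540000, y=-5.385154:
  k1 = f(0.540000, -5.385154) = -15.119935
  k2 = f(1.080000, -13.549919) = -98.064162
  y ← -5.385154 + (0.54/2)·(-15.119935 + (-98.064162)) = -35.944860
y(1.08) ≈ -35.9449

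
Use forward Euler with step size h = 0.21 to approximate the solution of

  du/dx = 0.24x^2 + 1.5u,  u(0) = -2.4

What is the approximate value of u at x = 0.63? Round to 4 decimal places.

-5.4456

Euler: u_{n+1} = u_n + h·f(x_n, u_n).
x=0.000000, u=-2.400000: f=-3.600000 → u ← -2.400000 + 0.21·(-3.600000) = -3.156000
x=0.210000, u=-3.156000: f=-4.723416 → u ← -3.156000 + 0.21·(-4.723416) = -4.147917
x=0.420000, u=-4.147917: f=-6.179540 → u ← -4.147917 + 0.21·(-6.179540) = -5.445621
u(0.63) ≈ -5.4456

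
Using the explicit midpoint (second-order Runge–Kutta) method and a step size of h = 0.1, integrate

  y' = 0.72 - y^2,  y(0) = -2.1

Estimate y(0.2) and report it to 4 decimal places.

Midpoint: k1 = f(x_n, y_n); k2 = f(x_n + h/2, y_n + (h/2)·k1); y_{n+1} = y_n + h·k2.
x=0.000000, y=-2.100000:
  k1 = f(0.000000, -2.100000) = -3.690000
  k2 = f(0.050000, -2.284500) = -4.498940
  y ← -2.100000 + 0.1·(-4.498940) = -2.549894
x=0.100000, y=-2.549894:
  k1 = f(0.100000, -2.549894) = -5.781960
  k2 = f(0.150000, -2.838992) = -7.339876
  y ← -2.549894 + 0.1·(-7.339876) = -3.283882
y(0.2) ≈ -3.2839

-3.2839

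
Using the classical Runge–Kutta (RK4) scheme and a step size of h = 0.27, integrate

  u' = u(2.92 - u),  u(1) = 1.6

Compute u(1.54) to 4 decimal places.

RK4: k1 = f(t_n, u_n); k2 = f(t_n + h/2, u_n + (h/2)·k1); k3 = f(t_n + h/2, u_n + (h/2)·k2); k4 = f(t_n + h, u_n + h·k3); u_{n+1} = u_n + (h/6)·(k1 + 2k2 + 2k3 + k4).
t=1.000000, u=1.600000:
  k1 = f(1.000000, 1.600000) = 2.112000
  k2 = f(1.135000, 1.885120) = 1.950873
  k3 = f(1.135000, 1.863368) = 1.968894
  k4 = f(1.270000, 2.131601) = 1.680551
  u ← 1.600000 + (0.27/6)·(k1 + 2k2 + 2k3 + k4) = 2.123444
t=1.270000, u=2.123444:
  k1 = f(1.270000, 2.123444) = 1.691442
  k2 = f(1.405000, 2.351789) = 1.336313
  k3 = f(1.405000, 2.303846) = 1.419524
  k4 = f(1.540000, 2.506715) = 1.035987
  u ← 2.123444 + (0.27/6)·(k1 + 2k2 + 2k3 + k4) = 2.494204
u(1.54) ≈ 2.4942

2.4942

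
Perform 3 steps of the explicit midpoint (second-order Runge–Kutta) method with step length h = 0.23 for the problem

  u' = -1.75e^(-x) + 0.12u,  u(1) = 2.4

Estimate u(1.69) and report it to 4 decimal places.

2.2714

Midpoint: k1 = f(x_n, u_n); k2 = f(x_n + h/2, u_n + (h/2)·k1); u_{n+1} = u_n + h·k2.
x=1.000000, u=2.400000:
  k1 = f(1.000000, 2.400000) = -0.355789
  k2 = f(1.115000, 2.359084) = -0.290762
  u ← 2.400000 + 0.23·(-0.290762) = 2.333125
x=1.230000, u=2.333125:
  k1 = f(1.230000, 2.333125) = -0.231537
  k2 = f(1.345000, 2.306498) = -0.179165
  u ← 2.333125 + 0.23·(-0.179165) = 2.291917
x=1.460000, u=2.291917:
  k1 = f(1.460000, 2.291917) = -0.131383
  k2 = f(1.575000, 2.276808) = -0.089046
  u ← 2.291917 + 0.23·(-0.089046) = 2.271436
u(1.69) ≈ 2.2714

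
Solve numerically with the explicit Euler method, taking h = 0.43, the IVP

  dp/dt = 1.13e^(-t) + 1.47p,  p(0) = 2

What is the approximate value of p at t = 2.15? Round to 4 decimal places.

Euler: p_{n+1} = p_n + h·f(t_n, p_n).
t=0.000000, p=2.000000: f=4.070000 → p ← 2.000000 + 0.43·4.070000 = 3.750100
t=0.430000, p=3.750100: f=6.247722 → p ← 3.750100 + 0.43·6.247722 = 6.436621
t=0.860000, p=6.436621: f=9.940005 → p ← 6.436621 + 0.43·9.940005 = 10.710823
t=1.290000, p=10.710823: f=16.055966 → p ← 10.710823 + 0.43·16.055966 = 17.614888
t=1.720000, p=17.614888: f=26.096230 → p ← 17.614888 + 0.43·26.096230 = 28.836267
p(2.15) ≈ 28.8363

28.8363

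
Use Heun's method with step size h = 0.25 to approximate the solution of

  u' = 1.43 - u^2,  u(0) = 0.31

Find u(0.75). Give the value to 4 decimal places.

Heun: k1 = f(t_n, u_n); k2 = f(t_n + h, u_n + h·k1); u_{n+1} = u_n + (h/2)·(k1 + k2).
t=0.000000, u=0.310000:
  k1 = f(0.000000, 0.310000) = 1.333900
  k2 = f(0.250000, 0.643475) = 1.015940
  u ← 0.310000 + (0.25/2)·(1.333900 + 1.015940) = 0.603730
t=0.250000, u=0.603730:
  k1 = f(0.250000, 0.603730) = 1.065510
  k2 = f(0.500000, 0.870108) = 0.672913
  u ← 0.603730 + (0.25/2)·(1.065510 + 0.672913) = 0.821033
t=0.500000, u=0.821033:
  k1 = f(0.500000, 0.821033) = 0.755905
  k2 = f(0.750000, 1.010009) = 0.409882
  u ← 0.821033 + (0.25/2)·(0.755905 + 0.409882) = 0.966756
u(0.75) ≈ 0.9668

0.9668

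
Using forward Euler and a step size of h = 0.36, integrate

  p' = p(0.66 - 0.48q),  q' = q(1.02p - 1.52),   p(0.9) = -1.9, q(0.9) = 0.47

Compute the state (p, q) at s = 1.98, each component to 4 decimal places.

Euler on (p,q): p_{n+1} = p_n + h·p', q_{n+1} = q_n + h·q'.
0.900000: (-1.900000, 0.470000); f=(-0.825360, -1.625260) → (-2.197130, -0.115094)
1.260000: (-2.197130, -0.115094); f=(-1.571486, 0.432875) → (-2.762864, 0.040742)
1.620000: (-2.762864, 0.040742); f=(-1.769460, -0.176742) → (-3.399870, -0.022885)
(p(1.98), q(1.98)) ≈ (-3.3999, -0.0229)

-3.3999, -0.0229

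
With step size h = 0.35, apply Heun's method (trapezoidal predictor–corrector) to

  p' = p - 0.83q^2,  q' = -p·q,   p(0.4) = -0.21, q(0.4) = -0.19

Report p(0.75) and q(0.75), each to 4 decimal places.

Heun on (p,q): k1 = f(t_n, state_n); k2 = f(t_n + h, state_n + h·k1); state_{n+1} = state_n + (h/2)·(k1 + k2).
0.400000: (-0.210000, -0.190000)
  k1 = (-0.239963, -0.039900)
  predictor → (-0.293987, -0.203965)
  k2 = (-0.328516, -0.059963)
  → (-0.309484, -0.207476)
(p(0.75), q(0.75)) ≈ (-0.3095, -0.2075)

-0.3095, -0.2075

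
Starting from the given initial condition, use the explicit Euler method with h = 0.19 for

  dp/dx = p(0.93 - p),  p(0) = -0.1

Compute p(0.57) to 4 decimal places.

Euler: p_{n+1} = p_n + h·f(x_n, p_n).
x=0.000000, p=-0.100000: f=-0.103000 → p ← -0.100000 + 0.19·(-0.103000) = -0.119570
x=0.190000, p=-0.119570: f=-0.125497 → p ← -0.119570 + 0.19·(-0.125497) = -0.143414
x=0.380000, p=-0.143414: f=-0.153943 → p ← -0.143414 + 0.19·(-0.153943) = -0.172664
p(0.57) ≈ -0.1727

-0.1727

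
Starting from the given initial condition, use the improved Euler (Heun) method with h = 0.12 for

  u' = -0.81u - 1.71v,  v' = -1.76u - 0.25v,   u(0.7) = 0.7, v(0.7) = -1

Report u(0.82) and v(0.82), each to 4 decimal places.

0.8426, -1.1306

Heun on (u,v): k1 = f(s_n, state_n); k2 = f(s_n + h, state_n + h·k1); state_{n+1} = state_n + (h/2)·(k1 + k2).
0.700000: (0.700000, -1.000000)
  k1 = (1.143000, -0.982000)
  predictor → (0.837160, -1.117840)
  k2 = (1.233407, -1.193942)
  → (0.842584, -1.130556)
(u(0.82), v(0.82)) ≈ (0.8426, -1.1306)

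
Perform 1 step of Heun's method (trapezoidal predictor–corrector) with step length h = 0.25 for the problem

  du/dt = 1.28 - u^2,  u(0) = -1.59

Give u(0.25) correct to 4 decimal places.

-2.0382

Heun: k1 = f(t_n, u_n); k2 = f(t_n + h, u_n + h·k1); u_{n+1} = u_n + (h/2)·(k1 + k2).
t=0.000000, u=-1.590000:
  k1 = f(0.000000, -1.590000) = -1.248100
  k2 = f(0.250000, -1.902025) = -2.337699
  u ← -1.590000 + (0.25/2)·(-1.248100 + (-2.337699)) = -2.038225
u(0.25) ≈ -2.0382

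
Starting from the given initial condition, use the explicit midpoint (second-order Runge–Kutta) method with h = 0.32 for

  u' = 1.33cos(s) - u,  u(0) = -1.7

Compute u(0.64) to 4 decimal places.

-0.3386

Midpoint: k1 = f(s_n, u_n); k2 = f(s_n + h/2, u_n + (h/2)·k1); u_{n+1} = u_n + h·k2.
s=0.000000, u=-1.700000:
  k1 = f(0.000000, -1.700000) = 3.030000
  k2 = f(0.160000, -1.215200) = 2.528212
  u ← -1.700000 + 0.32·2.528212 = -0.890972
s=0.320000, u=-0.890972:
  k1 = f(0.320000, -0.890972) = 2.153455
  k2 = f(0.480000, -0.546419) = 1.726122
  u ← -0.890972 + 0.32·1.726122 = -0.338613
u(0.64) ≈ -0.3386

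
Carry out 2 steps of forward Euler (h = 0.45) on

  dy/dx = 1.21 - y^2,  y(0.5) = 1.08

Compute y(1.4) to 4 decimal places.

Euler: y_{n+1} = y_n + h·f(x_n, y_n).
x=0.500000, y=1.080000: f=0.043600 → y ← 1.080000 + 0.45·0.043600 = 1.099620
x=0.950000, y=1.099620: f=0.000836 → y ← 1.099620 + 0.45·0.000836 = 1.099996
y(1.4) ≈ 1.1000

1.1000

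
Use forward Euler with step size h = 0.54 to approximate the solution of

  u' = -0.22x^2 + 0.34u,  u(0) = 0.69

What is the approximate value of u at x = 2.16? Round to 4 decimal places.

0.8298

Euler: u_{n+1} = u_n + h·f(x_n, u_n).
x=0.000000, u=0.690000: f=0.234600 → u ← 0.690000 + 0.54·0.234600 = 0.816684
x=0.540000, u=0.816684: f=0.213521 → u ← 0.816684 + 0.54·0.213521 = 0.931985
x=1.080000, u=0.931985: f=0.060267 → u ← 0.931985 + 0.54·0.060267 = 0.964529
x=1.620000, u=0.964529: f=-0.249428 → u ← 0.964529 + 0.54·(-0.249428) = 0.829838
u(2.16) ≈ 0.8298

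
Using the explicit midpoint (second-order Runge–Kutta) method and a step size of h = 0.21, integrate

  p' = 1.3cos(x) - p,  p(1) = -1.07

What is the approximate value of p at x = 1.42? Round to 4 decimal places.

-0.5596

Midpoint: k1 = f(x_n, p_n); k2 = f(x_n + h/2, p_n + (h/2)·k1); p_{n+1} = p_n + h·k2.
x=1.000000, p=-1.070000:
  k1 = f(1.000000, -1.070000) = 1.772393
  k2 = f(1.105000, -0.883899) = 1.467773
  p ← -1.070000 + 0.21·1.467773 = -0.761768
x=1.210000, p=-0.761768:
  k1 = f(1.210000, -0.761768) = 1.220693
  k2 = f(1.315000, -0.633595) = 0.962515
  p ← -0.761768 + 0.21·0.962515 = -0.559639
p(1.42) ≈ -0.5596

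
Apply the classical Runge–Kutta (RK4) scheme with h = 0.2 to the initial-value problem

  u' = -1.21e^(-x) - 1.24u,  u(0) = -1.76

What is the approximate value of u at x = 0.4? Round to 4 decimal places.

RK4: k1 = f(x_n, u_n); k2 = f(x_n + h/2, u_n + (h/2)·k1); k3 = f(x_n + h/2, u_n + (h/2)·k2); k4 = f(x_n + h, u_n + h·k3); u_{n+1} = u_n + (h/6)·(k1 + 2k2 + 2k3 + k4).
x=0.000000, u=-1.760000:
  k1 = f(0.000000, -1.760000) = 0.972400
  k2 = f(0.100000, -1.662760) = 0.966969
  k3 = f(0.100000, -1.663303) = 0.967643
  k4 = f(0.200000, -1.566471) = 0.951760
  u ← -1.760000 + (0.2/6)·(k1 + 2k2 + 2k3 + k4) = -1.566887
x=0.200000, u=-1.566887:
  k1 = f(0.200000, -1.566887) = 0.952276
  k2 = f(0.300000, -1.471660) = 0.928468
  k3 = f(0.300000, -1.474040) = 0.931420
  k4 = f(0.400000, -1.380603) = 0.900861
  u ← -1.566887 + (0.2/6)·(k1 + 2k2 + 2k3 + k4) = -1.381123
u(0.4) ≈ -1.3811

-1.3811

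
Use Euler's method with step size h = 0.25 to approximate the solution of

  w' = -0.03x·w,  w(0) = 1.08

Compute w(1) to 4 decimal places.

Euler: w_{n+1} = w_n + h·f(x_n, w_n).
x=0.000000, w=1.080000: f=0.000000 → w ← 1.080000 + 0.25·0.000000 = 1.080000
x=0.250000, w=1.080000: f=-0.008100 → w ← 1.080000 + 0.25·(-0.008100) = 1.077975
x=0.500000, w=1.077975: f=-0.016170 → w ← 1.077975 + 0.25·(-0.016170) = 1.073933
x=0.750000, w=1.073933: f=-0.024163 → w ← 1.073933 + 0.25·(-0.024163) = 1.067892
w(1) ≈ 1.0679

1.0679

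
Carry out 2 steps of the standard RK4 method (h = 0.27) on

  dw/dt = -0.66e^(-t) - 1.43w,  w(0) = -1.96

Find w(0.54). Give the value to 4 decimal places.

RK4: k1 = f(t_n, w_n); k2 = f(t_n + h/2, w_n + (h/2)·k1); k3 = f(t_n + h/2, w_n + (h/2)·k2); k4 = f(t_n + h, w_n + h·k3); w_{n+1} = w_n + (h/6)·(k1 + 2k2 + 2k3 + k4).
t=0.000000, w=-1.960000:
  k1 = f(0.000000, -1.960000) = 2.142800
  k2 = f(0.135000, -1.670722) = 1.812480
  k3 = f(0.135000, -1.715315) = 1.876248
  k4 = f(0.270000, -1.453413) = 1.574550
  w ← -1.960000 + (0.27/6)·(k1 + 2k2 + 2k3 + k4) = -1.460734
t=0.270000, w=-1.460734:
  k1 = f(0.270000, -1.460734) = 1.585019
  k2 = f(0.405000, -1.246756) = 1.342657
  k3 = f(0.405000, -1.279475) = 1.389445
  k4 = f(0.540000, -1.085584) = 1.167771
  w ← -1.460734 + (0.27/6)·(k1 + 2k2 + 2k3 + k4) = -1.090969
w(0.54) ≈ -1.0910

-1.0910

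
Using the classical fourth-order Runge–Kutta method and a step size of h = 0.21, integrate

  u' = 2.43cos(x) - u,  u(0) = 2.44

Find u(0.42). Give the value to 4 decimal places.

2.4097

RK4: k1 = f(x_n, u_n); k2 = f(x_n + h/2, u_n + (h/2)·k1); k3 = f(x_n + h/2, u_n + (h/2)·k2); k4 = f(x_n + h, u_n + h·k3); u_{n+1} = u_n + (h/6)·(k1 + 2k2 + 2k3 + k4).
x=0.000000, u=2.440000:
  k1 = f(0.000000, 2.440000) = -0.010000
  k2 = f(0.105000, 2.438950) = -0.022333
  k3 = f(0.105000, 2.437655) = -0.021038
  k4 = f(0.210000, 2.435582) = -0.058967
  u ← 2.440000 + (0.21/6)·(k1 + 2k2 + 2k3 + k4) = 2.434550
x=0.210000, u=2.434550:
  k1 = f(0.210000, 2.434550) = -0.057935
  k2 = f(0.315000, 2.428467) = -0.118032
  k3 = f(0.315000, 2.422157) = -0.111722
  k4 = f(0.420000, 2.411089) = -0.192283
  u ← 2.434550 + (0.21/6)·(k1 + 2k2 + 2k3 + k4) = 2.409710
u(0.42) ≈ 2.4097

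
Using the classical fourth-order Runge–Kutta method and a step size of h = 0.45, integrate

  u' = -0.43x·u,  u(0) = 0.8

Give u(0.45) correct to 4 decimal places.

0.7659

RK4: k1 = f(x_n, u_n); k2 = f(x_n + h/2, u_n + (h/2)·k1); k3 = f(x_n + h/2, u_n + (h/2)·k2); k4 = f(x_n + h, u_n + h·k3); u_{n+1} = u_n + (h/6)·(k1 + 2k2 + 2k3 + k4).
x=0.000000, u=0.800000:
  k1 = f(0.000000, 0.800000) = 0.000000
  k2 = f(0.225000, 0.800000) = -0.077400
  k3 = f(0.225000, 0.782585) = -0.075715
  k4 = f(0.450000, 0.765928) = -0.148207
  u ← 0.800000 + (0.45/6)·(k1 + 2k2 + 2k3 + k4) = 0.765917
u(0.45) ≈ 0.7659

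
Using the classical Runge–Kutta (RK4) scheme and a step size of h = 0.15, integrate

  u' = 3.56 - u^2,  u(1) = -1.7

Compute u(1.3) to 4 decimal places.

-1.3621

RK4: k1 = f(x_n, u_n); k2 = f(x_n + h/2, u_n + (h/2)·k1); k3 = f(x_n + h/2, u_n + (h/2)·k2); k4 = f(x_n + h, u_n + h·k3); u_{n+1} = u_n + (h/6)·(k1 + 2k2 + 2k3 + k4).
x=1.000000, u=-1.700000:
  k1 = f(1.000000, -1.700000) = 0.670000
  k2 = f(1.075000, -1.649750) = 0.838325
  k3 = f(1.075000, -1.637126) = 0.879820
  k4 = f(1.150000, -1.568027) = 1.101291
  u ← -1.700000 + (0.15/6)·(k1 + 2k2 + 2k3 + k4) = -1.569810
x=1.150000, u=-1.569810:
  k1 = f(1.150000, -1.569810) = 1.095695
  k2 = f(1.225000, -1.487633) = 1.346947
  k3 = f(1.225000, -1.468789) = 1.402658
  k4 = f(1.300000, -1.359412) = 1.711999
  u ← -1.569810 + (0.15/6)·(k1 + 2k2 + 2k3 + k4) = -1.362138
u(1.3) ≈ -1.3621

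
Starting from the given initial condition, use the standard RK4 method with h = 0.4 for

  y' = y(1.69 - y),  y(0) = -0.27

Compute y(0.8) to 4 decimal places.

-1.8924

RK4: k1 = f(x_n, y_n); k2 = f(x_n + h/2, y_n + (h/2)·k1); k3 = f(x_n + h/2, y_n + (h/2)·k2); k4 = f(x_n + h, y_n + h·k3); y_{n+1} = y_n + (h/6)·(k1 + 2k2 + 2k3 + k4).
x=0.000000, y=-0.270000:
  k1 = f(0.000000, -0.270000) = -0.529200
  k2 = f(0.200000, -0.375840) = -0.776425
  k3 = f(0.200000, -0.425285) = -0.899599
  k4 = f(0.400000, -0.629840) = -1.461127
  y ← -0.270000 + (0.4/6)·(k1 + 2k2 + 2k3 + k4) = -0.626158
x=0.400000, y=-0.626158:
  k1 = f(0.400000, -0.626158) = -1.450282
  k2 = f(0.600000, -0.916215) = -2.387853
  k3 = f(0.600000, -1.103729) = -3.083519
  k4 = f(0.800000, -1.859566) = -6.600653
  y ← -0.626158 + (0.4/6)·(k1 + 2k2 + 2k3 + k4) = -1.892404
y(0.8) ≈ -1.8924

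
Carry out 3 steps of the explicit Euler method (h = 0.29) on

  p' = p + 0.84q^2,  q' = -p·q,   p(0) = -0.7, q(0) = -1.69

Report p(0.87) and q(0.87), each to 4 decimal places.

2.0856, -1.6930

Euler on (p,q): p_{n+1} = p_n + h·p', q_{n+1} = q_n + h·q'.
0.000000: (-0.700000, -1.690000); f=(1.699124, -1.183000) → (-0.207254, -2.033070)
0.290000: (-0.207254, -2.033070); f=(3.264780, -0.421362) → (0.739532, -2.155265)
0.580000: (0.739532, -2.155265); f=(4.641472, 1.593888) → (2.085559, -1.693038)
(p(0.87), q(0.87)) ≈ (2.0856, -1.6930)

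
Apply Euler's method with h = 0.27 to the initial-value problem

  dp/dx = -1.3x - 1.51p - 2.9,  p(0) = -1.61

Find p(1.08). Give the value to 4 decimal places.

Euler: p_{n+1} = p_n + h·f(x_n, p_n).
x=0.000000, p=-1.610000: f=-0.468900 → p ← -1.610000 + 0.27·(-0.468900) = -1.736603
x=0.270000, p=-1.736603: f=-0.628729 → p ← -1.736603 + 0.27·(-0.628729) = -1.906360
x=0.540000, p=-1.906360: f=-0.723396 → p ← -1.906360 + 0.27·(-0.723396) = -2.101677
x=0.810000, p=-2.101677: f=-0.779468 → p ← -2.101677 + 0.27·(-0.779468) = -2.312133
p(1.08) ≈ -2.3121

-2.3121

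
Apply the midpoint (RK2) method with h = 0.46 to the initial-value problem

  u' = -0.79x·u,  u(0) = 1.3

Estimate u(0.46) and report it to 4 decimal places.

1.1913

Midpoint: k1 = f(x_n, u_n); k2 = f(x_n + h/2, u_n + (h/2)·k1); u_{n+1} = u_n + h·k2.
x=0.000000, u=1.300000:
  k1 = f(0.000000, 1.300000) = 0.000000
  k2 = f(0.230000, 1.300000) = -0.236210
  u ← 1.300000 + 0.46·(-0.236210) = 1.191343
u(0.46) ≈ 1.1913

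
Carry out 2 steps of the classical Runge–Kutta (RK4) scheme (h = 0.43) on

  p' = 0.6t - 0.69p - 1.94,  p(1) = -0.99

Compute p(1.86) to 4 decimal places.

-1.2322

RK4: k1 = f(t_n, p_n); k2 = f(t_n + h/2, p_n + (h/2)·k1); k3 = f(t_n + h/2, p_n + (h/2)·k2); k4 = f(t_n + h, p_n + h·k3); p_{n+1} = p_n + (h/6)·(k1 + 2k2 + 2k3 + k4).
t=1.000000, p=-0.990000:
  k1 = f(1.000000, -0.990000) = -0.656900
  k2 = f(1.215000, -1.131234) = -0.430449
  k3 = f(1.215000, -1.082547) = -0.464043
  k4 = f(1.430000, -1.189538) = -0.261218
  p ← -0.990000 + (0.43/6)·(k1 + 2k2 + 2k3 + k4) = -1.184009
t=1.430000, p=-1.184009:
  k1 = f(1.430000, -1.184009) = -0.265034
  k2 = f(1.645000, -1.240991) = -0.096716
  k3 = f(1.645000, -1.204803) = -0.121686
  k4 = f(1.860000, -1.236334) = 0.029070
  p ← -1.184009 + (0.43/6)·(k1 + 2k2 + 2k3 + k4) = -1.232224
p(1.86) ≈ -1.2322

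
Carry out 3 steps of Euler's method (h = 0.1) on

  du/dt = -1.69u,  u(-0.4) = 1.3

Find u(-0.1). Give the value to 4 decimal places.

Euler: u_{n+1} = u_n + h·f(t_n, u_n).
t=-0.400000, u=1.300000: f=-2.197000 → u ← 1.300000 + 0.1·(-2.197000) = 1.080300
t=-0.300000, u=1.080300: f=-1.825707 → u ← 1.080300 + 0.1·(-1.825707) = 0.897729
t=-0.200000, u=0.897729: f=-1.517163 → u ← 0.897729 + 0.1·(-1.517163) = 0.746013
u(-0.1) ≈ 0.7460

0.7460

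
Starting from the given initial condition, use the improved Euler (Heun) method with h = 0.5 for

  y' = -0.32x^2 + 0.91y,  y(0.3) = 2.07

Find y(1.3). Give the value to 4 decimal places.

Heun: k1 = f(x_n, y_n); k2 = f(x_n + h, y_n + h·k1); y_{n+1} = y_n + (h/2)·(k1 + k2).
x=0.300000, y=2.070000:
  k1 = f(0.300000, 2.070000) = 1.854900
  k2 = f(0.800000, 2.997450) = 2.522879
  y ← 2.070000 + (0.5/2)·(1.854900 + 2.522879) = 3.164445
x=0.800000, y=3.164445:
  k1 = f(0.800000, 3.164445) = 2.674845
  k2 = f(1.300000, 4.501867) = 3.555899
  y ← 3.164445 + (0.5/2)·(2.674845 + 3.555899) = 4.722131
y(1.3) ≈ 4.7221

4.7221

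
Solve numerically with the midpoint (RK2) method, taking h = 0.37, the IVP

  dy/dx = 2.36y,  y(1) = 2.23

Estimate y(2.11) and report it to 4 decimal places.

Midpoint: k1 = f(x_n, y_n); k2 = f(x_n + h/2, y_n + (h/2)·k1); y_{n+1} = y_n + h·k2.
x=1.000000, y=2.230000:
  k1 = f(1.000000, 2.230000) = 5.262800
  k2 = f(1.185000, 3.203618) = 7.560538
  y ← 2.230000 + 0.37·7.560538 = 5.027399
x=1.370000, y=5.027399:
  k1 = f(1.370000, 5.027399) = 11.864662
  k2 = f(1.555000, 7.222362) = 17.044774
  y ← 5.027399 + 0.37·17.044774 = 11.333966
x=1.740000, y=11.333966:
  k1 = f(1.740000, 11.333966) = 26.748159
  k2 = f(1.925000, 16.282375) = 38.426405
  y ← 11.333966 + 0.37·38.426405 = 25.551735
y(2.11) ≈ 25.5517

25.5517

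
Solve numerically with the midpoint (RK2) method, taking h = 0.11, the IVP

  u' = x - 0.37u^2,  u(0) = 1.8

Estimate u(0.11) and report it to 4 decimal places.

Midpoint: k1 = f(x_n, u_n); k2 = f(x_n + h/2, u_n + (h/2)·k1); u_{n+1} = u_n + h·k2.
x=0.000000, u=1.800000:
  k1 = f(0.000000, 1.800000) = -1.198800
  k2 = f(0.055000, 1.734066) = -1.057584
  u ← 1.800000 + 0.11·(-1.057584) = 1.683666
u(0.11) ≈ 1.6837

1.6837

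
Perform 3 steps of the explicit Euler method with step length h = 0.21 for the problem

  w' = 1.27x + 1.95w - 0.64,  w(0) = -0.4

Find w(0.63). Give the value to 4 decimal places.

Euler: w_{n+1} = w_n + h·f(x_n, w_n).
x=0.000000, w=-0.400000: f=-1.420000 → w ← -0.400000 + 0.21·(-1.420000) = -0.698200
x=0.210000, w=-0.698200: f=-1.734790 → w ← -0.698200 + 0.21·(-1.734790) = -1.062506
x=0.420000, w=-1.062506: f=-2.178487 → w ← -1.062506 + 0.21·(-2.178487) = -1.519988
w(0.63) ≈ -1.5200

-1.5200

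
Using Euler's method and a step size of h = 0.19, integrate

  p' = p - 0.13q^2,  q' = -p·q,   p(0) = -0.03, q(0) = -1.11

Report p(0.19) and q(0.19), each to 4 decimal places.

Euler on (p,q): p_{n+1} = p_n + h·p', q_{n+1} = q_n + h·q'.
0.000000: (-0.030000, -1.110000); f=(-0.190173, -0.033300) → (-0.066133, -1.116327)
(p(0.19), q(0.19)) ≈ (-0.0661, -1.1163)

-0.0661, -1.1163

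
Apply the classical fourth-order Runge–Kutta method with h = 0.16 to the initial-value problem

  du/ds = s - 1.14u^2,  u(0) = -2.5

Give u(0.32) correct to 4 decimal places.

RK4: k1 = f(s_n, u_n); k2 = f(s_n + h/2, u_n + (h/2)·k1); k3 = f(s_n + h/2, u_n + (h/2)·k2); k4 = f(s_n + h, u_n + h·k3); u_{n+1} = u_n + (h/6)·(k1 + 2k2 + 2k3 + k4).
s=0.000000, u=-2.500000:
  k1 = f(0.000000, -2.500000) = -7.125000
  k2 = f(0.080000, -3.070000) = -10.664386
  k3 = f(0.080000, -3.353151) = -12.737728
  k4 = f(0.160000, -4.538036) = -23.316903
  u ← -2.500000 + (0.16/6)·(k1 + 2k2 + 2k3 + k4) = -4.559897
s=0.160000, u=-4.559897:
  k1 = f(0.160000, -4.559897) = -23.543631
  k2 = f(0.240000, -6.443387) = -47.089654
  k3 = f(0.240000, -8.327069) = -78.807691
  k4 = f(0.320000, -17.169127) = -335.727987
  u ← -4.559897 + (0.16/6)·(k1 + 2k2 + 2k3 + k4) = -20.854998
u(0.32) ≈ -20.8550

-20.8550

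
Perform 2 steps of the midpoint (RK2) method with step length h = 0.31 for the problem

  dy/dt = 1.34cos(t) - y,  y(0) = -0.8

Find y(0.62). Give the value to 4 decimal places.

Midpoint: k1 = f(t_n, y_n); k2 = f(t_n + h/2, y_n + (h/2)·k1); y_{n+1} = y_n + h·k2.
t=0.000000, y=-0.800000:
  k1 = f(0.000000, -0.800000) = 2.140000
  k2 = f(0.155000, -0.468300) = 1.792235
  y ← -0.800000 + 0.31·1.792235 = -0.244407
t=0.310000, y=-0.244407:
  k1 = f(0.310000, -0.244407) = 1.520534
  k2 = f(0.465000, -0.008724) = 1.206445
  y ← -0.244407 + 0.31·1.206445 = 0.129591
y(0.62) ≈ 0.1296

0.1296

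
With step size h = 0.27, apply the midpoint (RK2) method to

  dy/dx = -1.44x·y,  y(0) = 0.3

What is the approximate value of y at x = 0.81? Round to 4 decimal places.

0.1850

Midpoint: k1 = f(x_n, y_n); k2 = f(x_n + h/2, y_n + (h/2)·k1); y_{n+1} = y_n + h·k2.
x=0.000000, y=0.300000:
  k1 = f(0.000000, 0.300000) = 0.000000
  k2 = f(0.135000, 0.300000) = -0.058320
  y ← 0.300000 + 0.27·(-0.058320) = 0.284254
x=0.270000, y=0.284254:
  k1 = f(0.270000, 0.284254) = -0.110518
  k2 = f(0.405000, 0.269334) = -0.157075
  y ← 0.284254 + 0.27·(-0.157075) = 0.241843
x=0.540000, y=0.241843:
  k1 = f(0.540000, 0.241843) = -0.188057
  k2 = f(0.675000, 0.216456) = -0.210395
  y ← 0.241843 + 0.27·(-0.210395) = 0.185037
y(0.81) ≈ 0.1850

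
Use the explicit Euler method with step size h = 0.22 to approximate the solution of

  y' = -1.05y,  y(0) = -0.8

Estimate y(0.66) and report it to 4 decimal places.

Euler: y_{n+1} = y_n + h·f(x_n, y_n).
x=0.000000, y=-0.800000: f=0.840000 → y ← -0.800000 + 0.22·0.840000 = -0.615200
x=0.220000, y=-0.615200: f=0.645960 → y ← -0.615200 + 0.22·0.645960 = -0.473089
x=0.440000, y=-0.473089: f=0.496743 → y ← -0.473089 + 0.22·0.496743 = -0.363805
y(0.66) ≈ -0.3638

-0.3638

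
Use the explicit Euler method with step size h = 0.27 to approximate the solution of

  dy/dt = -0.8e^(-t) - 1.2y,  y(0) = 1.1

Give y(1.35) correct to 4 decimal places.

Euler: y_{n+1} = y_n + h·f(t_n, y_n).
t=0.000000, y=1.100000: f=-2.120000 → y ← 1.100000 + 0.27·(-2.120000) = 0.527600
t=0.270000, y=0.527600: f=-1.243824 → y ← 0.527600 + 0.27·(-1.243824) = 0.191768
t=0.540000, y=0.191768: f=-0.696320 → y ← 0.191768 + 0.27·(-0.696320) = 0.003761
t=0.810000, y=0.003761: f=-0.360400 → y ← 0.003761 + 0.27·(-0.360400) = -0.093547
t=1.080000, y=-0.093547: f=-0.159420 → y ← -0.093547 + 0.27·(-0.159420) = -0.136590
y(1.35) ≈ -0.1366

-0.1366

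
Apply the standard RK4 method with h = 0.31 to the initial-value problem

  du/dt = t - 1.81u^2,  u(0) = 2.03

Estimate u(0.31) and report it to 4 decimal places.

RK4: k1 = f(t_n, u_n); k2 = f(t_n + h/2, u_n + (h/2)·k1); k3 = f(t_n + h/2, u_n + (h/2)·k2); k4 = f(t_n + h, u_n + h·k3); u_{n+1} = u_n + (h/6)·(k1 + 2k2 + 2k3 + k4).
t=0.000000, u=2.030000:
  k1 = f(0.000000, 2.030000) = -7.458829
  k2 = f(0.155000, 0.873882) = -1.227241
  k3 = f(0.155000, 1.839778) = -5.971455
  k4 = f(0.310000, 0.178849) = 0.252104
  u ← 2.030000 + (0.31/6)·(k1 + 2k2 + 2k3 + k4) = 0.913787
u(0.31) ≈ 0.9138

0.9138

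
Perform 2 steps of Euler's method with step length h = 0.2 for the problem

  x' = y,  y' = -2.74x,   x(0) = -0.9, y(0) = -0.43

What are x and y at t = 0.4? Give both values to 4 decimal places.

Euler on (x,y): x_{n+1} = x_n + h·x', y_{n+1} = y_n + h·y'.
0.000000: (-0.900000, -0.430000); f=(-0.430000, 2.466000) → (-0.986000, 0.063200)
0.200000: (-0.986000, 0.063200); f=(0.063200, 2.701640) → (-0.973360, 0.603528)
(x(0.4), y(0.4)) ≈ (-0.9734, 0.6035)

-0.9734, 0.6035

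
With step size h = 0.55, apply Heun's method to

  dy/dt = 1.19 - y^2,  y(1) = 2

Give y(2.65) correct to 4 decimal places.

Heun: k1 = f(t_n, y_n); k2 = f(t_n + h, y_n + h·k1); y_{n+1} = y_n + (h/2)·(k1 + k2).
t=1.000000, y=2.000000:
  k1 = f(1.000000, 2.000000) = -2.810000
  k2 = f(1.550000, 0.454500) = 0.983430
  y ← 2.000000 + (0.55/2)·(-2.810000 + 0.983430) = 1.497693
t=1.550000, y=1.497693:
  k1 = f(1.550000, 1.497693) = -1.053085
  k2 = f(2.100000, 0.918497) = 0.346364
  y ← 1.497693 + (0.55/2)·(-1.053085 + 0.346364) = 1.303345
t=2.100000, y=1.303345:
  k1 = f(2.100000, 1.303345) = -0.508708
  k2 = f(2.650000, 1.023556) = 0.142334
  y ← 1.303345 + (0.55/2)·(-0.508708 + 0.142334) = 1.202592
y(2.65) ≈ 1.2026

1.2026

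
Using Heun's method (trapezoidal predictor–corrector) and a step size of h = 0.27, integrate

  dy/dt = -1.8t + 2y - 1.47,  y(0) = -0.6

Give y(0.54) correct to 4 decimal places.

Heun: k1 = f(t_n, y_n); k2 = f(t_n + h, y_n + h·k1); y_{n+1} = y_n + (h/2)·(k1 + k2).
t=0.000000, y=-0.600000:
  k1 = f(0.000000, -0.600000) = -2.670000
  k2 = f(0.270000, -1.320900) = -4.597800
  y ← -0.600000 + (0.27/2)·(-2.670000 + (-4.597800)) = -1.581153
t=0.270000, y=-1.581153:
  k1 = f(0.270000, -1.581153) = -5.118306
  k2 = f(0.540000, -2.963096) = -8.368191
  y ← -1.581153 + (0.27/2)·(-5.118306 + (-8.368191)) = -3.401830
y(0.54) ≈ -3.4018

-3.4018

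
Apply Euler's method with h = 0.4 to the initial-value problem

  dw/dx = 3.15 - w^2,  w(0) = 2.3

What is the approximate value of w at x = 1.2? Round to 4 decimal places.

Euler: w_{n+1} = w_n + h·f(x_n, w_n).
x=0.000000, w=2.300000: f=-2.140000 → w ← 2.300000 + 0.4·(-2.140000) = 1.444000
x=0.400000, w=1.444000: f=1.064864 → w ← 1.444000 + 0.4·1.064864 = 1.869946
x=0.800000, w=1.869946: f=-0.346697 → w ← 1.869946 + 0.4·(-0.346697) = 1.731267
w(1.2) ≈ 1.7313

1.7313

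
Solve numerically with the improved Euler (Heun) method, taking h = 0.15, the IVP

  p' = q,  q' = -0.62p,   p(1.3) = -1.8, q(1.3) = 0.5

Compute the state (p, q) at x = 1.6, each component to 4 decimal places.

Heun on (p,q): k1 = f(x_n, state_n); k2 = f(x_n + h, state_n + h·k1); state_{n+1} = state_n + (h/2)·(k1 + k2).
1.300000: (-1.800000, 0.500000)
  k1 = (0.500000, 1.116000)
  predictor → (-1.725000, 0.667400)
  k2 = (0.667400, 1.069500)
  → (-1.712445, 0.663913)
1.450000: (-1.712445, 0.663913)
  k1 = (0.663913, 1.061716)
  predictor → (-1.612858, 0.823170)
  k2 = (0.823170, 0.999972)
  → (-1.600914, 0.818539)
(p(1.6), q(1.6)) ≈ (-1.6009, 0.8185)

-1.6009, 0.8185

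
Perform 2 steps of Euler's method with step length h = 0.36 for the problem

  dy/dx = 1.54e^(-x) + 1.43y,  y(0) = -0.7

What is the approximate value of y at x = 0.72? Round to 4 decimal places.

-0.3796

Euler: y_{n+1} = y_n + h·f(x_n, y_n).
x=0.000000, y=-0.700000: f=0.539000 → y ← -0.700000 + 0.36·0.539000 = -0.505960
x=0.360000, y=-0.505960: f=0.350899 → y ← -0.505960 + 0.36·0.350899 = -0.379636
y(0.72) ≈ -0.3796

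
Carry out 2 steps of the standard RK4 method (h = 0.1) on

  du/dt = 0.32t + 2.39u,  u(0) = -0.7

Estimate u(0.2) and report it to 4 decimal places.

RK4: k1 = f(t_n, u_n); k2 = f(t_n + h/2, u_n + (h/2)·k1); k3 = f(t_n + h/2, u_n + (h/2)·k2); k4 = f(t_n + h, u_n + h·k3); u_{n+1} = u_n + (h/6)·(k1 + 2k2 + 2k3 + k4).
t=0.000000, u=-0.700000:
  k1 = f(0.000000, -0.700000) = -1.673000
  k2 = f(0.050000, -0.783650) = -1.856923
  k3 = f(0.050000, -0.792846) = -1.878902
  k4 = f(0.100000, -0.887890) = -2.090058
  u ← -0.700000 + (0.1/6)·(k1 + 2k2 + 2k3 + k4) = -0.887245
t=0.100000, u=-0.887245:
  k1 = f(0.100000, -0.887245) = -2.088516
  k2 = f(0.150000, -0.991671) = -2.322094
  k3 = f(0.150000, -1.003350) = -2.350006
  k4 = f(0.200000, -1.122246) = -2.618167
  u ← -0.887245 + (0.1/6)·(k1 + 2k2 + 2k3 + k4) = -1.121427
u(0.2) ≈ -1.1214

-1.1214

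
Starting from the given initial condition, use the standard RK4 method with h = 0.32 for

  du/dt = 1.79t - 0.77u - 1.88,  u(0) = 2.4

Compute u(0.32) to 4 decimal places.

1.4273

RK4: k1 = f(t_n, u_n); k2 = f(t_n + h/2, u_n + (h/2)·k1); k3 = f(t_n + h/2, u_n + (h/2)·k2); k4 = f(t_n + h, u_n + h·k3); u_{n+1} = u_n + (h/6)·(k1 + 2k2 + 2k3 + k4).
t=0.000000, u=2.400000:
  k1 = f(0.000000, 2.400000) = -3.728000
  k2 = f(0.160000, 1.803520) = -2.982310
  k3 = f(0.160000, 1.922830) = -3.074179
  k4 = f(0.320000, 1.416263) = -2.397722
  u ← 2.400000 + (0.32/6)·(k1 + 2k2 + 2k3 + k4) = 1.427269
u(0.32) ≈ 1.4273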